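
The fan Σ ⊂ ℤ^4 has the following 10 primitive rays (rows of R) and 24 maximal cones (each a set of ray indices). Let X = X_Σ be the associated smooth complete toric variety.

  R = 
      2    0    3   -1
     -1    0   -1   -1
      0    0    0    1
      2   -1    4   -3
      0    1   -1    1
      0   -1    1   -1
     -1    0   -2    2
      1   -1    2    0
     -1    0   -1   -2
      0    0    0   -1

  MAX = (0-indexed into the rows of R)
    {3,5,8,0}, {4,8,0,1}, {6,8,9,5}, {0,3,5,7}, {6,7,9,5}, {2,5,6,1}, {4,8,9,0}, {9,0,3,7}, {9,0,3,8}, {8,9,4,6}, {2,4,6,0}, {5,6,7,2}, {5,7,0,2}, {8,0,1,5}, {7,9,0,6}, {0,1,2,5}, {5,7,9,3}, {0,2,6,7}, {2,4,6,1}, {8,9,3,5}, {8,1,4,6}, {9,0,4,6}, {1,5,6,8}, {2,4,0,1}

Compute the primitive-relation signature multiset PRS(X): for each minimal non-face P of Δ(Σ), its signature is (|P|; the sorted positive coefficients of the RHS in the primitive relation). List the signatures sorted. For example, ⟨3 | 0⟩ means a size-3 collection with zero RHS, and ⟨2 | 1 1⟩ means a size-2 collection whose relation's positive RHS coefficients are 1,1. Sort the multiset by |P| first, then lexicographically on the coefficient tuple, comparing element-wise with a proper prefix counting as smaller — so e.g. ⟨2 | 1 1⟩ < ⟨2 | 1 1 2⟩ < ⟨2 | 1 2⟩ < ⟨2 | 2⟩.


Primitive collections (15):

  P = {2,9}:  v_{2} + v_{9} = 0  ⇒ sig = ⟨2 | 0⟩
  P = {4,5}:  v_{4} + v_{5} = 0  ⇒ sig = ⟨2 | 0⟩
  P = {1,7}:  v_{1} + v_{7} = v_{5}  ⇒ sig = ⟨2 | 1⟩
  P = {1,9}:  v_{1} + v_{9} = v_{8}  ⇒ sig = ⟨2 | 1⟩
  P = {2,8}:  v_{2} + v_{8} = v_{1}  ⇒ sig = ⟨2 | 1⟩
  P = {2,3}:  v_{2} + v_{3} = v_{0} + v_{5}  ⇒ sig = ⟨2 | 1 1⟩
  P = {3,4}:  v_{3} + v_{4} = v_{0} + v_{9}  ⇒ sig = ⟨2 | 1 1⟩
  P = {3,6}:  v_{3} + v_{6} = v_{7} + v_{9}  ⇒ sig = ⟨2 | 1 1⟩
  P = {4,7}:  v_{4} + v_{7} = v_{0} + v_{6}  ⇒ sig = ⟨2 | 1 1⟩
  P = {7,8}:  v_{7} + v_{8} = v_{5} + v_{9}  ⇒ sig = ⟨2 | 1 1⟩
  P = {1,3}:  v_{1} + v_{3} = v_{0} + v_{5} + v_{8}  ⇒ sig = ⟨2 | 1 1 1⟩
  P = {0,1,6}:  v_{0} + v_{1} + v_{6} = 0  ⇒ sig = ⟨3 | 0⟩
  P = {0,5,6}:  v_{0} + v_{5} + v_{6} = v_{7}  ⇒ sig = ⟨3 | 1⟩
  P = {0,5,9}:  v_{0} + v_{5} + v_{9} = v_{3}  ⇒ sig = ⟨3 | 1⟩
  P = {0,6,8}:  v_{0} + v_{6} + v_{8} = v_{9}  ⇒ sig = ⟨3 | 1⟩

Signatures (|P|; sorted positive RHS coefficients), sorted:
{ ⟨2 | 0⟩ ×2,  ⟨2 | 1⟩ ×3,  ⟨2 | 1 1⟩ ×5,  ⟨2 | 1 1 1⟩,  ⟨3 | 0⟩,  ⟨3 | 1⟩ ×3 }


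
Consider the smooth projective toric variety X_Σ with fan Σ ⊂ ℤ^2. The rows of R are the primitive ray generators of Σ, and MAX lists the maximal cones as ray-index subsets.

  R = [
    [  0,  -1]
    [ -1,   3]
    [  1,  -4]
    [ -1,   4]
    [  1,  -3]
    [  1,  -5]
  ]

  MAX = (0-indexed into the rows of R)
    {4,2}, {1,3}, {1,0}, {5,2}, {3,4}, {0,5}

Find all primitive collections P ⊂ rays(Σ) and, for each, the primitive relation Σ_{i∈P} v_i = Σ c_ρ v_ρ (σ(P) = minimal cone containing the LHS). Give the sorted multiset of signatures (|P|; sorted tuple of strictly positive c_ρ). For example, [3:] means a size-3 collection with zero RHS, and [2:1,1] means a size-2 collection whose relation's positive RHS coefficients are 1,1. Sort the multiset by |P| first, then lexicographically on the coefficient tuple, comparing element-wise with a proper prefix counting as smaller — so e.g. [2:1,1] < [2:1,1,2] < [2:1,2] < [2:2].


Primitive collections (9):

  {1,4}:  v_{1} + v_{4} = 0  so sig = [2:]
  {2,3}:  v_{2} + v_{3} = 0  so sig = [2:]
  {0,2}:  v_{0} + v_{2} = v_{5}  so sig = [2:1]
  {0,3}:  v_{0} + v_{3} = v_{1}  so sig = [2:1]
  {0,4}:  v_{0} + v_{4} = v_{2}  so sig = [2:1]
  {1,2}:  v_{1} + v_{2} = v_{0}  so sig = [2:1]
  {3,5}:  v_{3} + v_{5} = v_{0}  so sig = [2:1]
  {1,5}:  v_{1} + v_{5} = 2·v_{0}  so sig = [2:2]
  {4,5}:  v_{4} + v_{5} = 2·v_{2}  so sig = [2:2]

so the primitive-relation signature multiset is
    [2:]
    [2:]
    [2:1]
    [2:1]
    [2:1]
    [2:1]
    [2:1]
    [2:2]
    [2:2]


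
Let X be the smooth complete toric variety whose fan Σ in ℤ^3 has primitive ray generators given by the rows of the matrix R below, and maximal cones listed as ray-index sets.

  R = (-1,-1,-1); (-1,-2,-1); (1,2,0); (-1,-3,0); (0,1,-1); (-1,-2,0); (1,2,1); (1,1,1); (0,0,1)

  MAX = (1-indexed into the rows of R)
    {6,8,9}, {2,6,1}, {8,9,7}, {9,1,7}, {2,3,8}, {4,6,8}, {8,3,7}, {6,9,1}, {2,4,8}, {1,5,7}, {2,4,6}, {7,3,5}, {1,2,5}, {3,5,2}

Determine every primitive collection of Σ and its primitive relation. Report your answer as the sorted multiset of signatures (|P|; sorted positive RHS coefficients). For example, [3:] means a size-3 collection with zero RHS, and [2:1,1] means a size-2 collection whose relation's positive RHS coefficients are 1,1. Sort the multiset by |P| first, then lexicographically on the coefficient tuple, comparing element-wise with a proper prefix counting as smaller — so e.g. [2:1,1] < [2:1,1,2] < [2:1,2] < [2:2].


Σ has 16 primitive collections:

  {1,8}:  v_{1} + v_{8} = 0  ⟹  sig = [2:]
  {2,7}:  v_{2} + v_{7} = 0  ⟹  sig = [2:]
  {3,6}:  v_{3} + v_{6} = 0  ⟹  sig = [2:]
  {1,3}:  v_{1} + v_{3} = v_{5}  ⟹  sig = [2:1]
  {2,9}:  v_{2} + v_{9} = v_{6}  ⟹  sig = [2:1]
  {3,9}:  v_{3} + v_{9} = v_{7}  ⟹  sig = [2:1]
  {4,5}:  v_{4} + v_{5} = v_{2}  ⟹  sig = [2:1]
  {5,6}:  v_{5} + v_{6} = v_{1}  ⟹  sig = [2:1]
  {5,8}:  v_{5} + v_{8} = v_{3}  ⟹  sig = [2:1]
  {6,7}:  v_{6} + v_{7} = v_{9}  ⟹  sig = [2:1]
  {1,4}:  v_{1} + v_{4} = v_{2} + v_{6}  ⟹  sig = [2:1,1]
  {3,4}:  v_{3} + v_{4} = v_{2} + v_{8}  ⟹  sig = [2:1,1]
  {4,7}:  v_{4} + v_{7} = v_{6} + v_{8}  ⟹  sig = [2:1,1]
  {5,9}:  v_{5} + v_{9} = v_{1} + v_{7}  ⟹  sig = [2:1,1]
  {4,9}:  v_{4} + v_{9} = 2·v_{6} + v_{8}  ⟹  sig = [2:1,2]
  {2,6,8}:  v_{2} + v_{6} + v_{8} = v_{4}  ⟹  sig = [3:1]

Signatures (|P|; sorted positive RHS coefficients), sorted:
    [2:]
    [2:]
    [2:]
    [2:1]
    [2:1]
    [2:1]
    [2:1]
    [2:1]
    [2:1]
    [2:1]
    [2:1,1]
    [2:1,1]
    [2:1,1]
    [2:1,1]
    [2:1,2]
    [3:1]


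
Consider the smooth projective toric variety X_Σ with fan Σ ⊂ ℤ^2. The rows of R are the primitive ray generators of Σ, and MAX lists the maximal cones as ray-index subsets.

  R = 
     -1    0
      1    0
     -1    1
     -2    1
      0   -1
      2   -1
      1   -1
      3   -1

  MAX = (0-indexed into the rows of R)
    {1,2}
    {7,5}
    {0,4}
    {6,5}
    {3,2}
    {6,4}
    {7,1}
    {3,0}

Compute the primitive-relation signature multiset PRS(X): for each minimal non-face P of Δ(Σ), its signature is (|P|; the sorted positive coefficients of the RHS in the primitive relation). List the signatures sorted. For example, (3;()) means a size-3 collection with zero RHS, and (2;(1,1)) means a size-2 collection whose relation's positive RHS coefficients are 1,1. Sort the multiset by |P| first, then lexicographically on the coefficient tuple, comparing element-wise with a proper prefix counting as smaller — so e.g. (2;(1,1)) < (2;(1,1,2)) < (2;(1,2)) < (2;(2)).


|primitive collections| = 20. Relations:

  {0,1}:  v_{0} + v_{1} = 0  →  sig = (2;())
  {2,6}:  v_{2} + v_{6} = 0  →  sig = (2;())
  {3,5}:  v_{3} + v_{5} = 0  →  sig = (2;())
  {0,2}:  v_{0} + v_{2} = v_{3}  →  sig = (2;(1))
  {0,5}:  v_{0} + v_{5} = v_{6}  →  sig = (2;(1))
  {0,6}:  v_{0} + v_{6} = v_{4}  →  sig = (2;(1))
  {0,7}:  v_{0} + v_{7} = v_{5}  →  sig = (2;(1))
  {1,3}:  v_{1} + v_{3} = v_{2}  →  sig = (2;(1))
  {1,4}:  v_{1} + v_{4} = v_{6}  →  sig = (2;(1))
  {1,5}:  v_{1} + v_{5} = v_{7}  →  sig = (2;(1))
  {1,6}:  v_{1} + v_{6} = v_{5}  →  sig = (2;(1))
  {2,4}:  v_{2} + v_{4} = v_{0}  →  sig = (2;(1))
  {2,5}:  v_{2} + v_{5} = v_{1}  →  sig = (2;(1))
  {3,6}:  v_{3} + v_{6} = v_{0}  →  sig = (2;(1))
  {3,7}:  v_{3} + v_{7} = v_{1}  →  sig = (2;(1))
  {4,7}:  v_{4} + v_{7} = v_{5} + v_{6}  →  sig = (2;(1,1))
  {2,7}:  v_{2} + v_{7} = 2·v_{1}  →  sig = (2;(2))
  {3,4}:  v_{3} + v_{4} = 2·v_{0}  →  sig = (2;(2))
  {4,5}:  v_{4} + v_{5} = 2·v_{6}  →  sig = (2;(2))
  {6,7}:  v_{6} + v_{7} = 2·v_{5}  →  sig = (2;(2))

Hence PRS(X_Σ) =
{ (2;()) ×3,  (2;(1)) ×12,  (2;(1,1)),  (2;(2)) ×4 }


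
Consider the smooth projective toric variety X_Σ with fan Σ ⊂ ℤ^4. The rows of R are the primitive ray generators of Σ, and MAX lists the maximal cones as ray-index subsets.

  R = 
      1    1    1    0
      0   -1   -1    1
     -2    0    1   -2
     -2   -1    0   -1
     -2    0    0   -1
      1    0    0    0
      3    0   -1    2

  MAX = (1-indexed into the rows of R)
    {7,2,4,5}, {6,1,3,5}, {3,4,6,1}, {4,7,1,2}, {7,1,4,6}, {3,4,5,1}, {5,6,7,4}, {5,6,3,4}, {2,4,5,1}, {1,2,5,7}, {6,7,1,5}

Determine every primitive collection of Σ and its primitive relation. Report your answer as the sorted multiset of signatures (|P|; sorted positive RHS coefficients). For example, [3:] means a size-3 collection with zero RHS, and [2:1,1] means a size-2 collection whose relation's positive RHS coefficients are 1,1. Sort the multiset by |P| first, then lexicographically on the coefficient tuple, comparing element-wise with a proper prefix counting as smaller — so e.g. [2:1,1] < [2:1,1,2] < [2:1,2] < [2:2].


Minimal non-faces — 5 found among 7 rays, 11 max cones:

  • {2,3}:  v_{2} + v_{3} = v_{4} ; sig = [2:1]
  • {3,7}:  v_{3} + v_{7} = v_{6} ; sig = [2:1]
  • {2,6}:  v_{2} + v_{6} = v_{4} + v_{7} ; sig = [2:1,1]
  • {1,4,5,7}:  v_{1} + v_{4} + v_{5} + v_{7} = 0 ; sig = [4:]
  • {1,4,5,6}:  v_{1} + v_{4} + v_{5} + v_{6} = v_{3} ; sig = [4:1]

Hence PRS(X_Σ) =
    |P|=2: 3 collections, coeffs (1), (1), (1,1)
    |P|=4: 2 collections, coeffs (), (1)


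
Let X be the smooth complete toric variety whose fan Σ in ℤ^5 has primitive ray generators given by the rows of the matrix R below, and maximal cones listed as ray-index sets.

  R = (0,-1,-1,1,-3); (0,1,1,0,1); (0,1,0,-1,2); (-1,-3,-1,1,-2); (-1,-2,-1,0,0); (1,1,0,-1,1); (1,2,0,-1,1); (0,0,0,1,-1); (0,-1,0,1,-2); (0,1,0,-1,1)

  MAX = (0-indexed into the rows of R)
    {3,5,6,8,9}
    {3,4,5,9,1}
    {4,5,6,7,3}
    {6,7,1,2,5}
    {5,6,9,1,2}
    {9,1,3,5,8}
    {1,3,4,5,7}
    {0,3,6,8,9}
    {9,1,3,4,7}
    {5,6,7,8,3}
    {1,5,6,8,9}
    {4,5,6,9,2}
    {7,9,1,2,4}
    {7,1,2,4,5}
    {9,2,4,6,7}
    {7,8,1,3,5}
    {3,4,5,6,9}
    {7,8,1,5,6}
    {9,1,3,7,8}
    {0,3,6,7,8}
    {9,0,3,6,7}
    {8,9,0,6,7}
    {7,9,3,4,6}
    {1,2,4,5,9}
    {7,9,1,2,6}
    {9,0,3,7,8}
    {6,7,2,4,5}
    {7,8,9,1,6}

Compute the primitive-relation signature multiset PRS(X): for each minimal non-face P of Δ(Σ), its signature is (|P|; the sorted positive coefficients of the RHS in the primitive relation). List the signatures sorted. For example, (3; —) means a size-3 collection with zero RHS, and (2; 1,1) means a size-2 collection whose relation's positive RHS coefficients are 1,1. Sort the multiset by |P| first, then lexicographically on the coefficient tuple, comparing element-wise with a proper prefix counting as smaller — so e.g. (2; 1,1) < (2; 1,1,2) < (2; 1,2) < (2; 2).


|primitive collections| = 11. Relations:

  {2,8}:  v_{2} + v_{8} = 0 — sig = (2; —)
  {2,3}:  v_{2} + v_{3} = v_{4} — sig = (2; 1)
  {4,8}:  v_{4} + v_{8} = v_{3} — sig = (2; 1)
  {0,1}:  v_{0} + v_{1} = v_{7} + v_{8} + v_{9} — sig = (2; 1,1,1)
  {0,2}:  v_{0} + v_{2} = v_{3} + v_{6} + v_{7} + v_{9} — sig = (2; 1,1,1,1)
  {0,4}:  v_{0} + v_{4} = 2·v_{3} + v_{6} + v_{7} + v_{9} — sig = (2; 1,1,1,2)
  {0,5}:  v_{0} + v_{5} = v_{3} + 2·v_{6} + v_{8} — sig = (2; 1,1,2)
  {1,3,6}:  v_{1} + v_{3} + v_{6} = 0 — sig = (3; —)
  {1,4,6}:  v_{1} + v_{4} + v_{6} = v_{2} — sig = (3; 1)
  {5,7,9}:  v_{5} + v_{7} + v_{9} = v_{6} — sig = (3; 1)
  {3,6,7,8,9}:  v_{3} + v_{6} + v_{7} + v_{8} + v_{9} = v_{0} — sig = (5; 1)

Hence PRS(X_Σ) =
    |P|=2: 7 collections, coeffs (), (1), (1), (1,1,1), (1,1,1,1), (1,1,1,2), (1,1,2)
    |P|=3: 3 collections, coeffs (), (1), (1)
    |P|=5: 1 collection, coeffs (1)


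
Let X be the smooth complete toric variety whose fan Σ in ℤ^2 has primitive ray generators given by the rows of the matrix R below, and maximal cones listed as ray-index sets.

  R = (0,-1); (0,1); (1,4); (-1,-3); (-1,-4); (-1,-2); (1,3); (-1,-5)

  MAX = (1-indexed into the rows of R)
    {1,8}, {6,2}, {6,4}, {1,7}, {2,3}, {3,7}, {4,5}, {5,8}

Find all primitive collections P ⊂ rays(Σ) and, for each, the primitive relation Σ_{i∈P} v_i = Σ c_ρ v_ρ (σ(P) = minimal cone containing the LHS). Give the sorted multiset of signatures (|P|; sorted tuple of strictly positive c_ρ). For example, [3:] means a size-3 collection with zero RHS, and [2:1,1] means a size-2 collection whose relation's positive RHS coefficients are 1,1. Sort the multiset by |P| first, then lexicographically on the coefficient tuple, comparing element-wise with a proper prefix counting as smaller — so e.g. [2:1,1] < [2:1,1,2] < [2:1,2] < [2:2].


Δ(Σ) — 8 vertices, 20 min non-faces:

  P = {1,2}:  v_{1} + v_{2} = 0  ⇒ sig = [2:]
  P = {3,5}:  v_{3} + v_{5} = 0  ⇒ sig = [2:]
  P = {4,7}:  v_{4} + v_{7} = 0  ⇒ sig = [2:]
  P = {1,3}:  v_{1} + v_{3} = v_{7}  ⇒ sig = [2:1]
  P = {1,4}:  v_{1} + v_{4} = v_{5}  ⇒ sig = [2:1]
  P = {1,5}:  v_{1} + v_{5} = v_{8}  ⇒ sig = [2:1]
  P = {1,6}:  v_{1} + v_{6} = v_{4}  ⇒ sig = [2:1]
  P = {2,4}:  v_{2} + v_{4} = v_{6}  ⇒ sig = [2:1]
  P = {2,5}:  v_{2} + v_{5} = v_{4}  ⇒ sig = [2:1]
  P = {2,7}:  v_{2} + v_{7} = v_{3}  ⇒ sig = [2:1]
  P = {2,8}:  v_{2} + v_{8} = v_{5}  ⇒ sig = [2:1]
  P = {3,4}:  v_{3} + v_{4} = v_{2}  ⇒ sig = [2:1]
  P = {3,8}:  v_{3} + v_{8} = v_{1}  ⇒ sig = [2:1]
  P = {5,7}:  v_{5} + v_{7} = v_{1}  ⇒ sig = [2:1]
  P = {6,7}:  v_{6} + v_{7} = v_{2}  ⇒ sig = [2:1]
  P = {6,8}:  v_{6} + v_{8} = v_{4} + v_{5}  ⇒ sig = [2:1,1]
  P = {3,6}:  v_{3} + v_{6} = 2·v_{2}  ⇒ sig = [2:2]
  P = {4,8}:  v_{4} + v_{8} = 2·v_{5}  ⇒ sig = [2:2]
  P = {5,6}:  v_{5} + v_{6} = 2·v_{4}  ⇒ sig = [2:2]
  P = {7,8}:  v_{7} + v_{8} = 2·v_{1}  ⇒ sig = [2:2]

so the primitive-relation signature multiset is
{ [2:] ×3,  [2:1] ×12,  [2:1,1],  [2:2] ×4 }


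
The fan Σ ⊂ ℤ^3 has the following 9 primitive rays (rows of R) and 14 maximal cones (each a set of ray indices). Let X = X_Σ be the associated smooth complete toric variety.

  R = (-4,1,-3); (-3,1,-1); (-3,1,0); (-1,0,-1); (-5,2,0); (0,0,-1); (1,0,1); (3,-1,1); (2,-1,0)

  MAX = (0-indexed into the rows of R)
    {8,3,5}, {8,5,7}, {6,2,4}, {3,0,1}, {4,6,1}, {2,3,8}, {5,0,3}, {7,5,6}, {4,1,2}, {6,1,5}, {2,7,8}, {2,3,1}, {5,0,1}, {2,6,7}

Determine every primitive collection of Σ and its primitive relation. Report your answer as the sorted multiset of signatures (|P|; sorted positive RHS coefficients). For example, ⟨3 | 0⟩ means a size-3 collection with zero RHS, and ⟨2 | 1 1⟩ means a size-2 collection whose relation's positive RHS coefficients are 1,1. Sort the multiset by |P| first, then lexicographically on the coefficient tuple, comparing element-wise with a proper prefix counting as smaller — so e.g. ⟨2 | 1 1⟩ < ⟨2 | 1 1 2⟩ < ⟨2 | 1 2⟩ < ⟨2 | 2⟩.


|primitive collections| = 17. Relations:

  P={1,7}:  v_{1} + v_{7} = 0  →  sig = ⟨2 | 0⟩
  P={3,6}:  v_{3} + v_{6} = 0  →  sig = ⟨2 | 0⟩
  P={1,8}:  v_{1} + v_{8} = v_{3}  →  sig = ⟨2 | 1⟩
  P={2,5}:  v_{2} + v_{5} = v_{1}  →  sig = ⟨2 | 1⟩
  P={3,7}:  v_{3} + v_{7} = v_{8}  →  sig = ⟨2 | 1⟩
  P={4,8}:  v_{4} + v_{8} = v_{2}  →  sig = ⟨2 | 1⟩
  P={6,8}:  v_{6} + v_{8} = v_{7}  →  sig = ⟨2 | 1⟩
  P={0,6}:  v_{0} + v_{6} = v_{1} + v_{5}  →  sig = ⟨2 | 1 1⟩
  P={0,7}:  v_{0} + v_{7} = v_{3} + v_{5}  →  sig = ⟨2 | 1 1⟩
  P={3,4}:  v_{3} + v_{4} = v_{1} + v_{2}  →  sig = ⟨2 | 1 1⟩
  P={4,7}:  v_{4} + v_{7} = v_{2} + v_{6}  →  sig = ⟨2 | 1 1⟩
  P={0,2}:  v_{0} + v_{2} = 2·v_{1} + v_{3}  →  sig = ⟨2 | 1 2⟩
  P={0,8}:  v_{0} + v_{8} = 2·v_{3} + v_{5}  →  sig = ⟨2 | 1 2⟩
  P={4,5}:  v_{4} + v_{5} = 2·v_{1} + v_{6}  →  sig = ⟨2 | 1 2⟩
  P={0,4}:  v_{0} + v_{4} = 3·v_{1}  →  sig = ⟨2 | 3⟩
  P={1,2,6}:  v_{1} + v_{2} + v_{6} = v_{4}  →  sig = ⟨3 | 1⟩
  P={1,3,5}:  v_{1} + v_{3} + v_{5} = v_{0}  →  sig = ⟨3 | 1⟩

Signatures (|P|; sorted positive RHS coefficients), sorted:
    ⟨2 | 0⟩
    ⟨2 | 0⟩
    ⟨2 | 1⟩
    ⟨2 | 1⟩
    ⟨2 | 1⟩
    ⟨2 | 1⟩
    ⟨2 | 1⟩
    ⟨2 | 1 1⟩
    ⟨2 | 1 1⟩
    ⟨2 | 1 1⟩
    ⟨2 | 1 1⟩
    ⟨2 | 1 2⟩
    ⟨2 | 1 2⟩
    ⟨2 | 1 2⟩
    ⟨2 | 3⟩
    ⟨3 | 1⟩
    ⟨3 | 1⟩


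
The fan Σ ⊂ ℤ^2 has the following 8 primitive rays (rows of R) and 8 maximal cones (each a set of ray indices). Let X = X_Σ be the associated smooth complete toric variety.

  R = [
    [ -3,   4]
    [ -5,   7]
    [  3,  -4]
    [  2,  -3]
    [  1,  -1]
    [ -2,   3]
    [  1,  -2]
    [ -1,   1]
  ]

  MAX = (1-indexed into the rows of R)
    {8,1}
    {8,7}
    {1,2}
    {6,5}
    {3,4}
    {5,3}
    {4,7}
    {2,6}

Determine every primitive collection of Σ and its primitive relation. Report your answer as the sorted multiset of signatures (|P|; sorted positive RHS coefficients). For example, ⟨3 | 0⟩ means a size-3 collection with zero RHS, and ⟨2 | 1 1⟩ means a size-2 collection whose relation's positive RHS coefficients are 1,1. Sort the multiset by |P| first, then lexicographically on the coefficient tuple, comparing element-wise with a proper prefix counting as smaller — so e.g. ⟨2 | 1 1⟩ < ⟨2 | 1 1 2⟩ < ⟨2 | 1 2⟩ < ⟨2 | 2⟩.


20 minimal non-faces of Δ(Σ) (on 8 rays):

  P = {1,3}:  v_{1} + v_{3} = 0  →  sig = ⟨2 | 0⟩
  P = {4,6}:  v_{4} + v_{6} = 0  →  sig = ⟨2 | 0⟩
  P = {5,8}:  v_{5} + v_{8} = 0  →  sig = ⟨2 | 0⟩
  P = {1,4}:  v_{1} + v_{4} = v_{8}  →  sig = ⟨2 | 1⟩
  P = {1,5}:  v_{1} + v_{5} = v_{6}  →  sig = ⟨2 | 1⟩
  P = {1,6}:  v_{1} + v_{6} = v_{2}  →  sig = ⟨2 | 1⟩
  P = {2,3}:  v_{2} + v_{3} = v_{6}  →  sig = ⟨2 | 1⟩
  P = {2,4}:  v_{2} + v_{4} = v_{1}  →  sig = ⟨2 | 1⟩
  P = {3,6}:  v_{3} + v_{6} = v_{5}  →  sig = ⟨2 | 1⟩
  P = {3,8}:  v_{3} + v_{8} = v_{4}  →  sig = ⟨2 | 1⟩
  P = {4,5}:  v_{4} + v_{5} = v_{3}  →  sig = ⟨2 | 1⟩
  P = {4,8}:  v_{4} + v_{8} = v_{7}  →  sig = ⟨2 | 1⟩
  P = {5,7}:  v_{5} + v_{7} = v_{4}  →  sig = ⟨2 | 1⟩
  P = {6,7}:  v_{6} + v_{7} = v_{8}  →  sig = ⟨2 | 1⟩
  P = {6,8}:  v_{6} + v_{8} = v_{1}  →  sig = ⟨2 | 1⟩
  P = {2,7}:  v_{2} + v_{7} = v_{1} + v_{8}  →  sig = ⟨2 | 1 1⟩
  P = {1,7}:  v_{1} + v_{7} = 2·v_{8}  →  sig = ⟨2 | 2⟩
  P = {2,5}:  v_{2} + v_{5} = 2·v_{6}  →  sig = ⟨2 | 2⟩
  P = {2,8}:  v_{2} + v_{8} = 2·v_{1}  →  sig = ⟨2 | 2⟩
  P = {3,7}:  v_{3} + v_{7} = 2·v_{4}  →  sig = ⟨2 | 2⟩

so the primitive-relation signature multiset is
    |P|=2: 20 collections, coeffs (), (), (), (1), (1), (1), (1), (1), (1), (1), (1), (1), (1), (1), (1), (1,1), (2), (2), (2), (2)


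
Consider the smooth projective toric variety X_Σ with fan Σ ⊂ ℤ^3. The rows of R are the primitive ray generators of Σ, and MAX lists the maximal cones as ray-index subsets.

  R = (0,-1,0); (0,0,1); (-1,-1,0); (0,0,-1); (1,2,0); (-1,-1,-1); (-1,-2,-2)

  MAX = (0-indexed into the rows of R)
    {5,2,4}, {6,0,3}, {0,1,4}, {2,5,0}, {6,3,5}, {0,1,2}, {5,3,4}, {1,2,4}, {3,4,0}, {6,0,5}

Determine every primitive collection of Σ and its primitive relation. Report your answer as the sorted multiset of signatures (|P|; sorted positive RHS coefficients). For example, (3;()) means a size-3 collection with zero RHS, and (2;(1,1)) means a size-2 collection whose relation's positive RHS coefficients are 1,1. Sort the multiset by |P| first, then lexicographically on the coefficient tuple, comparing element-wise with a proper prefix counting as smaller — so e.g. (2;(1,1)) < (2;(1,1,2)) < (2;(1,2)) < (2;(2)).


Primitive collections (9):

  P={1,3}:  v_{1} + v_{3} = 0 — sig = (2;())
  P={1,5}:  v_{1} + v_{5} = v_{2} — sig = (2;(1))
  P={2,3}:  v_{2} + v_{3} = v_{5} — sig = (2;(1))
  P={1,6}:  v_{1} + v_{6} = v_{0} + v_{5} — sig = (2;(1,1))
  P={2,6}:  v_{2} + v_{6} = v_{0} + 2·v_{5} — sig = (2;(1,2))
  P={4,6}:  v_{4} + v_{6} = 2·v_{3} — sig = (2;(2))
  P={0,2,4}:  v_{0} + v_{2} + v_{4} = 0 — sig = (3;())
  P={0,3,5}:  v_{0} + v_{3} + v_{5} = v_{6} — sig = (3;(1))
  P={0,4,5}:  v_{0} + v_{4} + v_{5} = v_{3} — sig = (3;(1))

Signatures (|P|; sorted positive RHS coefficients), sorted:
    |P|=2: 6 collections, coeffs (), (1), (1), (1,1), (1,2), (2)
    |P|=3: 3 collections, coeffs (), (1), (1)


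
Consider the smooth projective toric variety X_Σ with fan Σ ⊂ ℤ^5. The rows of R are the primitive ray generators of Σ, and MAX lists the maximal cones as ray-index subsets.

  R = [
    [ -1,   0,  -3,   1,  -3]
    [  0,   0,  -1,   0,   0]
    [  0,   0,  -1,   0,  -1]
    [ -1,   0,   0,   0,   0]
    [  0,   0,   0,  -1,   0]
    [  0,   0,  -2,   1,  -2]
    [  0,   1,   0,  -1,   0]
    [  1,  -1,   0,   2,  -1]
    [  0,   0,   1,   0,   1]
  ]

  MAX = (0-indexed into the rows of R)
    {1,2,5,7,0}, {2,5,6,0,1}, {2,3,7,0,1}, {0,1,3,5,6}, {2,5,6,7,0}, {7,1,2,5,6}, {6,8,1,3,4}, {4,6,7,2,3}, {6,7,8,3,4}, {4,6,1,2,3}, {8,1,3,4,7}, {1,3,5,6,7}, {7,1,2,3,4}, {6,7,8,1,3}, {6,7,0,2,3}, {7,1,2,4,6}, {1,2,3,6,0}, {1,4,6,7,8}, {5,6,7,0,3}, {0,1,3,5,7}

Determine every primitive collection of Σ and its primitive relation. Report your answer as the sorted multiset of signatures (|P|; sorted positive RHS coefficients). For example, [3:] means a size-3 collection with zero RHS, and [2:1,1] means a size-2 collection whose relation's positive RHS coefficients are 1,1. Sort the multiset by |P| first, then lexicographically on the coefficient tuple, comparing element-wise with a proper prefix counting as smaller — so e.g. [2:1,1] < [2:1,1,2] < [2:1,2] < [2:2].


Primitive collections (9):

  P = {2,8}:  v_{2} + v_{8} = 0  ⇒ sig = [2:]
  P = {0,8}:  v_{0} + v_{8} = v_{3} + v_{5}  ⇒ sig = [2:1,1]
  P = {5,8}:  v_{5} + v_{8} = v_{1} + v_{3} + v_{6} + v_{7}  ⇒ sig = [2:1,1,1,1]
  P = {0,4}:  v_{0} + v_{4} = 3·v_{2} + v_{3}  ⇒ sig = [2:1,3]
  P = {4,5}:  v_{4} + v_{5} = 2·v_{2}  ⇒ sig = [2:2]
  P = {2,3,5}:  v_{2} + v_{3} + v_{5} = v_{0}  ⇒ sig = [3:1]
  P = {0,1,6,7}:  v_{0} + v_{1} + v_{6} + v_{7} = 2·v_{5}  ⇒ sig = [4:2]
  P = {1,2,3,6,7}:  v_{1} + v_{2} + v_{3} + v_{6} + v_{7} = v_{5}  ⇒ sig = [5:1]
  P = {1,3,4,6,7}:  v_{1} + v_{3} + v_{4} + v_{6} + v_{7} = v_{2}  ⇒ sig = [5:1]

Signatures (|P|; sorted positive RHS coefficients), sorted:
{ [2:],  [2:1,1],  [2:1,1,1,1],  [2:1,3],  [2:2],  [3:1],  [4:2],  [5:1] ×2 }


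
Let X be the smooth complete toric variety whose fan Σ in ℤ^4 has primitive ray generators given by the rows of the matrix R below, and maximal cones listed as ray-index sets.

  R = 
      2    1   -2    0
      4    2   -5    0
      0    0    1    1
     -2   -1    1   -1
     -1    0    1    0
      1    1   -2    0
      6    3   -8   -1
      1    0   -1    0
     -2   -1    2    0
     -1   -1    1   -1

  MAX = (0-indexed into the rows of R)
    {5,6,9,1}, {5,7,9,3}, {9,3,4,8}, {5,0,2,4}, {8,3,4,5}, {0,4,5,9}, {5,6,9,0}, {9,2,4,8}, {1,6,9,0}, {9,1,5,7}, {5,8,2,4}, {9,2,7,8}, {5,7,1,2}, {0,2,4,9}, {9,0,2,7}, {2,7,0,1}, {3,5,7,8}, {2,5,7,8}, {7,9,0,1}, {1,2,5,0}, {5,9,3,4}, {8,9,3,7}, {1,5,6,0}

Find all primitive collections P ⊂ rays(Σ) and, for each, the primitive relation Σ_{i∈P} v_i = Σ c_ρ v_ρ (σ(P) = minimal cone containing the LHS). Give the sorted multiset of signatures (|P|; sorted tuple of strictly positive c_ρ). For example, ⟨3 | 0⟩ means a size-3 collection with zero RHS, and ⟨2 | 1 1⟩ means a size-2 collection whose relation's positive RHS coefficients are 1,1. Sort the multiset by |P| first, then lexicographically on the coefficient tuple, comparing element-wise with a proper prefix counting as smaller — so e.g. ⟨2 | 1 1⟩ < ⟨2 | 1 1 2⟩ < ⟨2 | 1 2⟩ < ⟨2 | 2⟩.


Σ has 17 primitive collections:

  {0,8}:  v_{0} + v_{8} = 0  so sig = ⟨2 | 0⟩
  {4,7}:  v_{4} + v_{7} = 0  so sig = ⟨2 | 0⟩
  {2,3}:  v_{2} + v_{3} = v_{8}  so sig = ⟨2 | 1⟩
  {0,3}:  v_{0} + v_{3} = v_{5} + v_{9}  so sig = ⟨2 | 1 1⟩
  {1,4}:  v_{1} + v_{4} = v_{0} + v_{5}  so sig = ⟨2 | 1 1⟩
  {1,8}:  v_{1} + v_{8} = v_{5} + v_{7}  so sig = ⟨2 | 1 1⟩
  {2,6}:  v_{2} + v_{6} = v_{0} + v_{1}  so sig = ⟨2 | 1 1⟩
  {6,8}:  v_{6} + v_{8} = v_{1} + v_{5} + v_{9}  so sig = ⟨2 | 1 1 1⟩
  {1,3}:  v_{1} + v_{3} = 2·v_{5} + v_{7} + v_{9}  so sig = ⟨2 | 1 1 2⟩
  {6,7}:  v_{6} + v_{7} = 2·v_{1} + v_{9}  so sig = ⟨2 | 1 2⟩
  {3,6}:  v_{3} + v_{6} = v_{1} + 2·v_{5} + 2·v_{9}  so sig = ⟨2 | 1 2 2⟩
  {4,6}:  v_{4} + v_{6} = 2·v_{0} + 2·v_{5} + v_{9}  so sig = ⟨2 | 1 2 2⟩
  {2,5,9}:  v_{2} + v_{5} + v_{9} = 0  so sig = ⟨3 | 0⟩
  {0,5,7}:  v_{0} + v_{5} + v_{7} = v_{1}  so sig = ⟨3 | 1⟩
  {5,8,9}:  v_{5} + v_{8} + v_{9} = v_{3}  so sig = ⟨3 | 1⟩
  {1,2,9}:  v_{1} + v_{2} + v_{9} = v_{0} + v_{7}  so sig = ⟨3 | 1 1⟩
  {0,1,5,9}:  v_{0} + v_{1} + v_{5} + v_{9} = v_{6}  so sig = ⟨4 | 1⟩

Hence PRS(X_Σ) =
    ⟨2 | 0⟩
    ⟨2 | 0⟩
    ⟨2 | 1⟩
    ⟨2 | 1 1⟩
    ⟨2 | 1 1⟩
    ⟨2 | 1 1⟩
    ⟨2 | 1 1⟩
    ⟨2 | 1 1 1⟩
    ⟨2 | 1 1 2⟩
    ⟨2 | 1 2⟩
    ⟨2 | 1 2 2⟩
    ⟨2 | 1 2 2⟩
    ⟨3 | 0⟩
    ⟨3 | 1⟩
    ⟨3 | 1⟩
    ⟨3 | 1 1⟩
    ⟨4 | 1⟩


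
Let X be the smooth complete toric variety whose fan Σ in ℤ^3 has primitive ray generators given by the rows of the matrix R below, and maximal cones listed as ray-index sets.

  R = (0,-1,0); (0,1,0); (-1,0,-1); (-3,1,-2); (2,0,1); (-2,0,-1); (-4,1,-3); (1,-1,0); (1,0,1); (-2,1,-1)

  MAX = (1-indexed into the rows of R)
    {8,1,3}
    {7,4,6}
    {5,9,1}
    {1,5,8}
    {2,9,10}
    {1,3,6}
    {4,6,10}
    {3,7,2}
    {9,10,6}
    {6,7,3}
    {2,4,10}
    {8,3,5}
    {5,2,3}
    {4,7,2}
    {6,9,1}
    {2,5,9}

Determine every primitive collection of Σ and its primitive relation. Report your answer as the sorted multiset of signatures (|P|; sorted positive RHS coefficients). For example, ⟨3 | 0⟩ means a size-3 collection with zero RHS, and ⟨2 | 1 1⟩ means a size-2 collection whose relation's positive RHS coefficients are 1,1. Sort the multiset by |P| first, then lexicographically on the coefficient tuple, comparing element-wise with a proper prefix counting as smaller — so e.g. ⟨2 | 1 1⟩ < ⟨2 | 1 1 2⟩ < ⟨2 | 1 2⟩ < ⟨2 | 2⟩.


22 collections generate NE(X_Σ); each relation:

  • {1,2}:  v_{1} + v_{2} = 0  ⇒ sig = ⟨2 | 0⟩
  • {3,9}:  v_{3} + v_{9} = 0  ⇒ sig = ⟨2 | 0⟩
  • {5,6}:  v_{5} + v_{6} = 0  ⇒ sig = ⟨2 | 0⟩
  • {1,10}:  v_{1} + v_{10} = v_{6}  ⇒ sig = ⟨2 | 1⟩
  • {2,6}:  v_{2} + v_{6} = v_{10}  ⇒ sig = ⟨2 | 1⟩
  • {3,4}:  v_{3} + v_{4} = v_{7}  ⇒ sig = ⟨2 | 1⟩
  • {3,10}:  v_{3} + v_{10} = v_{4}  ⇒ sig = ⟨2 | 1⟩
  • {4,9}:  v_{4} + v_{9} = v_{10}  ⇒ sig = ⟨2 | 1⟩
  • {5,10}:  v_{5} + v_{10} = v_{2}  ⇒ sig = ⟨2 | 1⟩
  • {7,9}:  v_{7} + v_{9} = v_{4}  ⇒ sig = ⟨2 | 1⟩
  • {8,10}:  v_{8} + v_{10} = v_{3}  ⇒ sig = ⟨2 | 1⟩
  • {1,4}:  v_{1} + v_{4} = v_{3} + v_{6}  ⇒ sig = ⟨2 | 1 1⟩
  • {2,8}:  v_{2} + v_{8} = v_{3} + v_{5}  ⇒ sig = ⟨2 | 1 1⟩
  • {4,5}:  v_{4} + v_{5} = v_{2} + v_{3}  ⇒ sig = ⟨2 | 1 1⟩
  • {6,8}:  v_{6} + v_{8} = v_{1} + v_{3}  ⇒ sig = ⟨2 | 1 1⟩
  • {8,9}:  v_{8} + v_{9} = v_{1} + v_{5}  ⇒ sig = ⟨2 | 1 1⟩
  • {1,7}:  v_{1} + v_{7} = 2·v_{3} + v_{6}  ⇒ sig = ⟨2 | 1 2⟩
  • {5,7}:  v_{5} + v_{7} = v_{2} + 2·v_{3}  ⇒ sig = ⟨2 | 1 2⟩
  • {4,8}:  v_{4} + v_{8} = 2·v_{3}  ⇒ sig = ⟨2 | 2⟩
  • {7,10}:  v_{7} + v_{10} = 2·v_{4}  ⇒ sig = ⟨2 | 2⟩
  • {7,8}:  v_{7} + v_{8} = 3·v_{3}  ⇒ sig = ⟨2 | 3⟩
  • {1,3,5}:  v_{1} + v_{3} + v_{5} = v_{8}  ⇒ sig = ⟨3 | 1⟩

Hence PRS(X_Σ) =
    ⟨2 | 0⟩
    ⟨2 | 0⟩
    ⟨2 | 0⟩
    ⟨2 | 1⟩
    ⟨2 | 1⟩
    ⟨2 | 1⟩
    ⟨2 | 1⟩
    ⟨2 | 1⟩
    ⟨2 | 1⟩
    ⟨2 | 1⟩
    ⟨2 | 1⟩
    ⟨2 | 1 1⟩
    ⟨2 | 1 1⟩
    ⟨2 | 1 1⟩
    ⟨2 | 1 1⟩
    ⟨2 | 1 1⟩
    ⟨2 | 1 2⟩
    ⟨2 | 1 2⟩
    ⟨2 | 2⟩
    ⟨2 | 2⟩
    ⟨2 | 3⟩
    ⟨3 | 1⟩


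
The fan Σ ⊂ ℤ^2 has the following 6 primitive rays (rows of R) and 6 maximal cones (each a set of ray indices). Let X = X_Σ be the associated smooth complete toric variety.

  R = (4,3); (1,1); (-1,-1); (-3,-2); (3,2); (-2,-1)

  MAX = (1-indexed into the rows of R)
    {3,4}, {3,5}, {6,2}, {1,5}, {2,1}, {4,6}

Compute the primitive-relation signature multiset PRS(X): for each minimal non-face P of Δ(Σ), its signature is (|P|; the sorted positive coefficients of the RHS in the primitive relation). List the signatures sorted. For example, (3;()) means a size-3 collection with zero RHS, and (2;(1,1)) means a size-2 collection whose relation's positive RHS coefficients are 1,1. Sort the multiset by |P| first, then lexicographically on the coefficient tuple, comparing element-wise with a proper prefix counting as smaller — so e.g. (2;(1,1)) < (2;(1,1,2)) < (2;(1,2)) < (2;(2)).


9 collections generate NE(X_Σ); each relation:

  • {2,3}:  v_{2} + v_{3} = 0 — sig = (2;())
  • {4,5}:  v_{4} + v_{5} = 0 — sig = (2;())
  • {1,3}:  v_{1} + v_{3} = v_{5} — sig = (2;(1))
  • {1,4}:  v_{1} + v_{4} = v_{2} — sig = (2;(1))
  • {2,4}:  v_{2} + v_{4} = v_{6} — sig = (2;(1))
  • {2,5}:  v_{2} + v_{5} = v_{1} — sig = (2;(1))
  • {3,6}:  v_{3} + v_{6} = v_{4} — sig = (2;(1))
  • {5,6}:  v_{5} + v_{6} = v_{2} — sig = (2;(1))
  • {1,6}:  v_{1} + v_{6} = 2·v_{2} — sig = (2;(2))

Signatures (|P|; sorted positive RHS coefficients), sorted:
[(2;()), (2;()), (2;(1)), (2;(1)), (2;(1)), (2;(1)), (2;(1)), (2;(1)), (2;(2))]


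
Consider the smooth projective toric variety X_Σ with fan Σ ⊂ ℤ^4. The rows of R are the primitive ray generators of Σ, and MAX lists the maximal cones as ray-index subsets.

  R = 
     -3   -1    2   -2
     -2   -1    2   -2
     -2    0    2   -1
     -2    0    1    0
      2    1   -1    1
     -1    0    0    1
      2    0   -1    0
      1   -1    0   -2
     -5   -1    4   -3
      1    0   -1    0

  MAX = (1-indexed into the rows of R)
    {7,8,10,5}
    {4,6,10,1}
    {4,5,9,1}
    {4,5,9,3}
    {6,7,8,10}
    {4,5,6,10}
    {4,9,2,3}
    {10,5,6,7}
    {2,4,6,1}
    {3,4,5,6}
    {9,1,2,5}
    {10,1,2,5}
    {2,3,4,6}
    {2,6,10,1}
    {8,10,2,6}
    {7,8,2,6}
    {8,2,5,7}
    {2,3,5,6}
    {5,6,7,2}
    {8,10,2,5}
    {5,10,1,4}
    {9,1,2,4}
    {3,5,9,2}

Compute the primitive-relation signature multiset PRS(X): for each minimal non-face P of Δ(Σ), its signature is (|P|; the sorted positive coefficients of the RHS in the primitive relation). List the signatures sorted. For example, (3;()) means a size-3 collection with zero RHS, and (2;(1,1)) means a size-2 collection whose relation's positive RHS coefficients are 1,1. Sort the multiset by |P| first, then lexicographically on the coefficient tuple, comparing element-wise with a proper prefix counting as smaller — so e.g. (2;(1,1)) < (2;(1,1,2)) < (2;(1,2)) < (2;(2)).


Σ has 18 primitive collections:

  {4,7}:  v_{4} + v_{7} = 0  →  sig = (2;())
  {1,3}:  v_{1} + v_{3} = v_{9}  →  sig = (2;(1))
  {1,7}:  v_{1} + v_{7} = v_{2} + v_{10}  →  sig = (2;(1,1))
  {3,7}:  v_{3} + v_{7} = v_{2} + v_{5}  →  sig = (2;(1,1))
  {3,10}:  v_{3} + v_{10} = v_{1} + v_{5}  →  sig = (2;(1,1))
  {4,8}:  v_{4} + v_{8} = v_{2} + v_{10}  →  sig = (2;(1,1))
  {7,9}:  v_{7} + v_{9} = v_{1} + v_{2} + v_{5}  →  sig = (2;(1,1,1))
  {8,9}:  v_{8} + v_{9} = v_{1} + 2·v_{2} + v_{5} + v_{10}  →  sig = (2;(1,1,1,2))
  {3,8}:  v_{3} + v_{8} = 2·v_{2} + v_{5} + v_{10}  →  sig = (2;(1,1,2))
  {6,9}:  v_{6} + v_{9} = v_{2} + 2·v_{4}  →  sig = (2;(1,2))
  {9,10}:  v_{9} + v_{10} = 2·v_{1} + v_{5}  →  sig = (2;(1,2))
  {1,8}:  v_{1} + v_{8} = 2·v_{2} + 2·v_{10}  →  sig = (2;(2,2))
  {1,5,6}:  v_{1} + v_{5} + v_{6} = v_{4}  →  sig = (3;(1))
  {2,4,5}:  v_{2} + v_{4} + v_{5} = v_{3}  →  sig = (3;(1))
  {2,4,10}:  v_{2} + v_{4} + v_{10} = v_{1}  →  sig = (3;(1))
  {2,7,10}:  v_{2} + v_{7} + v_{10} = v_{8}  →  sig = (3;(1))
  {5,6,8}:  v_{5} + v_{6} + v_{8} = v_{7}  →  sig = (3;(1))
  {2,5,6,10}:  v_{2} + v_{5} + v_{6} + v_{10} = 0  →  sig = (4;())

Sorted signature multiset PRS(X):
[(2;()), (2;(1)), (2;(1,1)), (2;(1,1)), (2;(1,1)), (2;(1,1)), (2;(1,1,1)), (2;(1,1,1,2)), (2;(1,1,2)), (2;(1,2)), (2;(1,2)), (2;(2,2)), (3;(1)), (3;(1)), (3;(1)), (3;(1)), (3;(1)), (4;())]


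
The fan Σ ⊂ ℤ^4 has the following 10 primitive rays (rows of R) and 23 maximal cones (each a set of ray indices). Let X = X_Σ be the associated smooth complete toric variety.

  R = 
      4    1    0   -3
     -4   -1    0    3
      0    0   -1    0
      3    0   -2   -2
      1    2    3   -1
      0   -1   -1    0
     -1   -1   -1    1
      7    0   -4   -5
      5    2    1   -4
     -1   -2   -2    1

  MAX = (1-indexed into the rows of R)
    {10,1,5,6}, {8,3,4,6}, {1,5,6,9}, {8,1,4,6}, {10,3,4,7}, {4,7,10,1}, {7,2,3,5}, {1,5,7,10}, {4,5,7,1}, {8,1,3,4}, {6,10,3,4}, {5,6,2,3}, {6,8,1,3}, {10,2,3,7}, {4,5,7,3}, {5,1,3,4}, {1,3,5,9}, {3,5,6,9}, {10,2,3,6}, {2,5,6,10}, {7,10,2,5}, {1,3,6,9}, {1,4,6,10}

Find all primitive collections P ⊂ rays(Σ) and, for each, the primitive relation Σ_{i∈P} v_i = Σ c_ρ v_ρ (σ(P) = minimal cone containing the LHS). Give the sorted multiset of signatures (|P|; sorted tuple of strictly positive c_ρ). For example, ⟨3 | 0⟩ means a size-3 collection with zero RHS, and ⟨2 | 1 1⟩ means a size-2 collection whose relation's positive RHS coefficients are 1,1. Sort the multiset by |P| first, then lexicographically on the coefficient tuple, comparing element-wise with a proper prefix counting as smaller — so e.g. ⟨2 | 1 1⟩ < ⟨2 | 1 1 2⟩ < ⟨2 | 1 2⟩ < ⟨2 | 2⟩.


19 collections generate NE(X_Σ); each relation:

  P={1,2}:  v_{1} + v_{2} = 0 ; sig = ⟨2 | 0⟩
  P={6,7}:  v_{6} + v_{7} = v_{10} ; sig = ⟨2 | 1⟩
  P={7,9}:  v_{7} + v_{9} = v_{1} ; sig = ⟨2 | 1⟩
  P={2,4}:  v_{2} + v_{4} = v_{3} + v_{7} ; sig = ⟨2 | 1 1⟩
  P={9,10}:  v_{9} + v_{10} = v_{1} + v_{6} ; sig = ⟨2 | 1 1⟩
  P={2,8}:  v_{2} + v_{8} = v_{3} + v_{4} + v_{6} ; sig = ⟨2 | 1 1 1⟩
  P={2,9}:  v_{2} + v_{9} = v_{3} + v_{5} + v_{6} ; sig = ⟨2 | 1 1 1⟩
  P={4,9}:  v_{4} + v_{9} = 2·v_{1} + v_{3} ; sig = ⟨2 | 1 2⟩
  P={5,8}:  v_{5} + v_{8} = 2·v_{1} + v_{3} ; sig = ⟨2 | 1 2⟩
  P={7,8}:  v_{7} + v_{8} = 2·v_{4} + v_{6} ; sig = ⟨2 | 1 2⟩
  P={8,9}:  v_{8} + v_{9} = 3·v_{1} + 2·v_{3} + v_{6} ; sig = ⟨2 | 1 2 3⟩
  P={8,10}:  v_{8} + v_{10} = 2·v_{4} + 2·v_{6} ; sig = ⟨2 | 2 2⟩
  P={3,5,10}:  v_{3} + v_{5} + v_{10} = 0 ; sig = ⟨3 | 0⟩
  P={1,3,7}:  v_{1} + v_{3} + v_{7} = v_{4} ; sig = ⟨3 | 1⟩
  P={4,5,6}:  v_{4} + v_{5} + v_{6} = v_{1} ; sig = ⟨3 | 1⟩
  P={1,3,10}:  v_{1} + v_{3} + v_{10} = v_{4} + v_{6} ; sig = ⟨3 | 1 1⟩
  P={4,5,10}:  v_{4} + v_{5} + v_{10} = v_{1} + v_{7} ; sig = ⟨3 | 1 1⟩
  P={1,3,4,6}:  v_{1} + v_{3} + v_{4} + v_{6} = v_{8} ; sig = ⟨4 | 1⟩
  P={1,3,5,6}:  v_{1} + v_{3} + v_{5} + v_{6} = v_{9} ; sig = ⟨4 | 1⟩

Signatures (|P|; sorted positive RHS coefficients), sorted:
    |P|=2: 12 collections, coeffs (), (1), (1), (1,1), (1,1), (1,1,1), (1,1,1), (1,2), (1,2), (1,2), (1,2,3), (2,2)
    |P|=3: 5 collections, coeffs (), (1), (1), (1,1), (1,1)
    |P|=4: 2 collections, coeffs (1), (1)


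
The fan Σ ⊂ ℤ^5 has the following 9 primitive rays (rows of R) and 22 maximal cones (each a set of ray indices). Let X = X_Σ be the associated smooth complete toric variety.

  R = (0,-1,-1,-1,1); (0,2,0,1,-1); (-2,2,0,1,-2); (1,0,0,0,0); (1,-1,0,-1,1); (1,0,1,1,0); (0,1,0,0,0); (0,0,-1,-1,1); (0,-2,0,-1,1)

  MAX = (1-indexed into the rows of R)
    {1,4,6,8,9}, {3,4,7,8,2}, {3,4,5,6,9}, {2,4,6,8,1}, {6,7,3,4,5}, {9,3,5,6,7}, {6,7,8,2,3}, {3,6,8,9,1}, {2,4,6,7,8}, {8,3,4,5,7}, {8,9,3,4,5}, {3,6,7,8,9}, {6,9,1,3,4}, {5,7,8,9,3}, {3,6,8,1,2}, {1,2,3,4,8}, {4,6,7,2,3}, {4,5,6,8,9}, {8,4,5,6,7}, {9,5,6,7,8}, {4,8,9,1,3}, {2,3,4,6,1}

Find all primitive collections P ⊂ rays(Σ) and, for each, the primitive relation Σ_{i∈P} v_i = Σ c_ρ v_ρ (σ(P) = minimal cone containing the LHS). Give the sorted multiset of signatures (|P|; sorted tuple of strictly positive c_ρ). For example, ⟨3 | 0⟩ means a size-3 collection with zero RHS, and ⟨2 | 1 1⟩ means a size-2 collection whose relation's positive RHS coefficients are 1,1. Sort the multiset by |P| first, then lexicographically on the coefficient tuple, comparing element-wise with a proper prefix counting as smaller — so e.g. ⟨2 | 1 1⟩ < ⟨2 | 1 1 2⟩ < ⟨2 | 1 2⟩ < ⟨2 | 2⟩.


The 7 primitive collections of Σ (r=9, n=5):

  {2,9}:  v_{2} + v_{9} = 0  ⇒ sig = ⟨2 | 0⟩
  {1,7}:  v_{1} + v_{7} = v_{8}  ⇒ sig = ⟨2 | 1⟩
  {2,5}:  v_{2} + v_{5} = v_{4} + v_{7}  ⇒ sig = ⟨2 | 1 1⟩
  {1,5}:  v_{1} + v_{5} = v_{4} + v_{8} + v_{9}  ⇒ sig = ⟨2 | 1 1 1⟩
  {4,7,9}:  v_{4} + v_{7} + v_{9} = v_{5}  ⇒ sig = ⟨3 | 1⟩
  {3,4,6,8}:  v_{3} + v_{4} + v_{6} + v_{8} = v_{2}  ⇒ sig = ⟨4 | 1⟩
  {3,5,6,8}:  v_{3} + v_{5} + v_{6} + v_{8} = v_{7}  ⇒ sig = ⟨4 | 1⟩

so the primitive-relation signature multiset is
    ⟨2 | 0⟩
    ⟨2 | 1⟩
    ⟨2 | 1 1⟩
    ⟨2 | 1 1 1⟩
    ⟨3 | 1⟩
    ⟨4 | 1⟩
    ⟨4 | 1⟩


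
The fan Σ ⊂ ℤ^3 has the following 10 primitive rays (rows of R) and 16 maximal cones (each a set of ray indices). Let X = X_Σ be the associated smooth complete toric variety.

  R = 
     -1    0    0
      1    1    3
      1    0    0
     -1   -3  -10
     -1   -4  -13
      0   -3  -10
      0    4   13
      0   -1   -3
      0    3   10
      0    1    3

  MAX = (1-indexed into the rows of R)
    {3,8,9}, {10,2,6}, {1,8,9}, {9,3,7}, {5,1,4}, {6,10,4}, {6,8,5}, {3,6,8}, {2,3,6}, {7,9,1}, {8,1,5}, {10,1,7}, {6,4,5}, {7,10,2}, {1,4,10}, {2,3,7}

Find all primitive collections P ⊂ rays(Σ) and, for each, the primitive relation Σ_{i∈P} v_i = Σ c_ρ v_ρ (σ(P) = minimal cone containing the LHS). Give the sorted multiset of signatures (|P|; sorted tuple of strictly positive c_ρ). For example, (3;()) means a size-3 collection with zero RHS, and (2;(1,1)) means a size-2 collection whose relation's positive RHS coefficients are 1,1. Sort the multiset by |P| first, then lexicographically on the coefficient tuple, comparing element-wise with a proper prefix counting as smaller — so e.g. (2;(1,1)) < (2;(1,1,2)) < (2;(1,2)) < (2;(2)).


The 21 primitive collections of Σ (r=10, n=3):

  P={1,3}:  v_{1} + v_{3} = 0  ⟹  sig = (2;())
  P={6,9}:  v_{6} + v_{9} = 0  ⟹  sig = (2;())
  P={8,10}:  v_{8} + v_{10} = 0  ⟹  sig = (2;())
  P={1,2}:  v_{1} + v_{2} = v_{10}  ⟹  sig = (2;(1))
  P={1,6}:  v_{1} + v_{6} = v_{4}  ⟹  sig = (2;(1))
  P={2,5}:  v_{2} + v_{5} = v_{6}  ⟹  sig = (2;(1))
  P={2,8}:  v_{2} + v_{8} = v_{3}  ⟹  sig = (2;(1))
  P={3,4}:  v_{3} + v_{4} = v_{6}  ⟹  sig = (2;(1))
  P={3,10}:  v_{3} + v_{10} = v_{2}  ⟹  sig = (2;(1))
  P={4,8}:  v_{4} + v_{8} = v_{5}  ⟹  sig = (2;(1))
  P={4,9}:  v_{4} + v_{9} = v_{1}  ⟹  sig = (2;(1))
  P={5,7}:  v_{5} + v_{7} = v_{1}  ⟹  sig = (2;(1))
  P={5,10}:  v_{5} + v_{10} = v_{4}  ⟹  sig = (2;(1))
  P={6,7}:  v_{6} + v_{7} = v_{10}  ⟹  sig = (2;(1))
  P={7,8}:  v_{7} + v_{8} = v_{9}  ⟹  sig = (2;(1))
  P={9,10}:  v_{9} + v_{10} = v_{7}  ⟹  sig = (2;(1))
  P={2,4}:  v_{2} + v_{4} = v_{6} + v_{10}  ⟹  sig = (2;(1,1))
  P={2,9}:  v_{2} + v_{9} = v_{3} + v_{7}  ⟹  sig = (2;(1,1))
  P={3,5}:  v_{3} + v_{5} = v_{6} + v_{8}  ⟹  sig = (2;(1,1))
  P={4,7}:  v_{4} + v_{7} = v_{1} + v_{10}  ⟹  sig = (2;(1,1))
  P={5,9}:  v_{5} + v_{9} = v_{1} + v_{8}  ⟹  sig = (2;(1,1))

Signatures (|P|; sorted positive RHS coefficients), sorted:
    (2;())
    (2;())
    (2;())
    (2;(1))
    (2;(1))
    (2;(1))
    (2;(1))
    (2;(1))
    (2;(1))
    (2;(1))
    (2;(1))
    (2;(1))
    (2;(1))
    (2;(1))
    (2;(1))
    (2;(1))
    (2;(1,1))
    (2;(1,1))
    (2;(1,1))
    (2;(1,1))
    (2;(1,1))


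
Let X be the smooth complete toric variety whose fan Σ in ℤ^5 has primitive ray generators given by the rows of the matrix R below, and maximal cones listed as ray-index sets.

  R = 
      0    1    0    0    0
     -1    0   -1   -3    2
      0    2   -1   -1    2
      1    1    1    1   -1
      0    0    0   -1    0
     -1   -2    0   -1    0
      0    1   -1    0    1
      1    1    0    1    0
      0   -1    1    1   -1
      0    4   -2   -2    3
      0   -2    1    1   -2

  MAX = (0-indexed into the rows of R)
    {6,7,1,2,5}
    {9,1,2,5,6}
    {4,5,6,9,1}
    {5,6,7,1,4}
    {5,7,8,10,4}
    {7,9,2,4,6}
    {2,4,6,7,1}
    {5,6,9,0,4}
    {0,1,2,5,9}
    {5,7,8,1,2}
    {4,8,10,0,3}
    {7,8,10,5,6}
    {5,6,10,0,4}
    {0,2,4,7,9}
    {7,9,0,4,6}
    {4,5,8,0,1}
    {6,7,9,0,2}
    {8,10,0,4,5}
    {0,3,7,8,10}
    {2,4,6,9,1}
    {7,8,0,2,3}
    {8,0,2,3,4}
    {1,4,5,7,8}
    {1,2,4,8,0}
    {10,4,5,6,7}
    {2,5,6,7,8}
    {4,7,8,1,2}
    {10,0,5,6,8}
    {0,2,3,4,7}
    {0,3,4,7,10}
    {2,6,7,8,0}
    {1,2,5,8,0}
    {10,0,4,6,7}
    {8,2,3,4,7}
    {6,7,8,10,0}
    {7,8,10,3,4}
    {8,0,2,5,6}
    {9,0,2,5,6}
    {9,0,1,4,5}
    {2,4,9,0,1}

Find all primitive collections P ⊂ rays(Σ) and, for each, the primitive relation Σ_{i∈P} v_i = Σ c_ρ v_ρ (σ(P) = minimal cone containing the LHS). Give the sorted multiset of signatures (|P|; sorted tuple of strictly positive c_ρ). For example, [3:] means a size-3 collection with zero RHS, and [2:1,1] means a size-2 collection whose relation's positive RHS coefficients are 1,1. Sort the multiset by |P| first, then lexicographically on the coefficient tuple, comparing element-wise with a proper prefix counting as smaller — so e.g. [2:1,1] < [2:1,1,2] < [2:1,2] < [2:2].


18 minimal non-faces of Δ(Σ) (on 11 rays):

  • {2,10}:  v_{2} + v_{10} = 0  so sig = [2:]
  • {1,10}:  v_{1} + v_{10} = v_{4} + v_{5}  so sig = [2:1,1]
  • {3,5}:  v_{3} + v_{5} = v_{4} + v_{8}  so sig = [2:1,1]
  • {3,6}:  v_{3} + v_{6} = v_{0} + v_{7}  so sig = [2:1,1]
  • {8,9}:  v_{8} + v_{9} = v_{0} + v_{2}  so sig = [2:1,1]
  • {9,10}:  v_{9} + v_{10} = v_{0} + v_{4} + v_{6}  so sig = [2:1,1,1]
  • {3,9}:  v_{3} + v_{9} = 2·v_{0} + v_{2} + v_{4} + v_{7}  so sig = [2:1,1,1,2]
  • {1,3}:  v_{1} + v_{3} = v_{2} + 2·v_{4} + v_{8}  so sig = [2:1,1,2]
  • {0,5,7}:  v_{0} + v_{5} + v_{7} = 0  so sig = [3:]
  • {4,6,8}:  v_{4} + v_{6} + v_{8} = 0  so sig = [3:]
  • {2,4,5}:  v_{2} + v_{4} + v_{5} = v_{1}  so sig = [3:1]
  • {0,1,6}:  v_{0} + v_{1} + v_{6} = v_{5} + v_{9}  so sig = [3:1,1]
  • {0,1,7}:  v_{0} + v_{1} + v_{7} = v_{2} + v_{4}  so sig = [3:1,1]
  • {1,6,8}:  v_{1} + v_{6} + v_{8} = v_{2} + v_{5}  so sig = [3:1,1]
  • {5,7,9}:  v_{5} + v_{7} + v_{9} = v_{2} + v_{4} + v_{6}  so sig = [3:1,1,1]
  • {1,7,9}:  v_{1} + v_{7} + v_{9} = 2·v_{2} + 2·v_{4} + v_{6}  so sig = [3:1,2,2]
  • {0,2,4,6}:  v_{0} + v_{2} + v_{4} + v_{6} = v_{9}  so sig = [4:1]
  • {0,4,7,8}:  v_{0} + v_{4} + v_{7} + v_{8} = v_{3}  so sig = [4:1]

Signatures (|P|; sorted positive RHS coefficients), sorted:
[[2:], [2:1,1], [2:1,1], [2:1,1], [2:1,1], [2:1,1,1], [2:1,1,1,2], [2:1,1,2], [3:], [3:], [3:1], [3:1,1], [3:1,1], [3:1,1], [3:1,1,1], [3:1,2,2], [4:1], [4:1]]
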